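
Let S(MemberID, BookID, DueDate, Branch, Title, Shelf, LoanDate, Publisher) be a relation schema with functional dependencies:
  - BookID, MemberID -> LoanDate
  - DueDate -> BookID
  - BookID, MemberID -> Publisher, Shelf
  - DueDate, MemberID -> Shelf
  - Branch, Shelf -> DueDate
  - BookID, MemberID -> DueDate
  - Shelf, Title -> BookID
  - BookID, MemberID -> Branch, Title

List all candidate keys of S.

{BookID, MemberID}, {Branch, MemberID, Shelf}, {DueDate, MemberID}, {MemberID, Shelf, Title}

Attributes never on any right-hand side: {MemberID} — every candidate key must contain it.
{BookID, MemberID} is a candidate key since {BookID, MemberID}⁺ = {BookID, Branch, DueDate, LoanDate, MemberID, Publisher, Shelf, Title} covers every attribute.
{DueDate, MemberID} is a candidate key since {DueDate, MemberID}⁺ = {BookID, Branch, DueDate, LoanDate, MemberID, Publisher, Shelf, Title} covers every attribute.
{Branch, MemberID, Shelf} is a candidate key since {Branch, MemberID, Shelf}⁺ = {BookID, Branch, DueDate, LoanDate, MemberID, Publisher, Shelf, Title} covers every attribute.
{MemberID, Shelf, Title} is a candidate key since {MemberID, Shelf, Title}⁺ = {BookID, Branch, DueDate, LoanDate, MemberID, Publisher, Shelf, Title} covers every attribute.
These are minimal and exhaustive — every other superkey contains one of them.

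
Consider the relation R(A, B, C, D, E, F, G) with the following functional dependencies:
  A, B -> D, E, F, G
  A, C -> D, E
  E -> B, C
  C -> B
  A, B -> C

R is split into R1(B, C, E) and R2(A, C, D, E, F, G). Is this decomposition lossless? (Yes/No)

Common attributes: {C, E}; their closure is {B, C, E}.
This includes all of R1, so the common attributes are a superkey of R1 — the join is lossless.

Yes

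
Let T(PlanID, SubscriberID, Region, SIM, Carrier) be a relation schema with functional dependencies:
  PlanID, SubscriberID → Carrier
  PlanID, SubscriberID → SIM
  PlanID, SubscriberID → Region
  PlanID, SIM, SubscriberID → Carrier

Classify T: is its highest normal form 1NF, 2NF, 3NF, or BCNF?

BCNF

Candidate key: {PlanID, SubscriberID}. Prime attributes: {PlanID, SubscriberID}.
Each dependency's left side is a superkey — BCNF holds.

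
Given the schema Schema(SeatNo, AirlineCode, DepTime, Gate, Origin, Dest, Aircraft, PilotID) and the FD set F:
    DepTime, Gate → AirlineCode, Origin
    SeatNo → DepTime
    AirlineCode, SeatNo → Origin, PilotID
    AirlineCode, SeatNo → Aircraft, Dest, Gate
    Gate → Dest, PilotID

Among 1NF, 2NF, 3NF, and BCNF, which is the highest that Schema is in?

1NF

Candidate keys: {AirlineCode, SeatNo}, {Gate, SeatNo}. Prime attributes: {AirlineCode, Gate, SeatNo}.
For DepTime, Gate → AirlineCode, Origin we have {DepTime, Gate}⁺ = {AirlineCode, DepTime, Dest, Gate, Origin, PilotID}; {DepTime, Gate} is not a superkey, so BCNF fails.
DepTime, Gate → AirlineCode, Origin determines the non-prime attribute {Origin} from a non-superkey — 3NF is violated.
{SeatNo} is a proper subset of the key {AirlineCode, SeatNo}, and {SeatNo}⁺ contains the non-prime attribute {DepTime} — a partial dependency, so 2NF is violated.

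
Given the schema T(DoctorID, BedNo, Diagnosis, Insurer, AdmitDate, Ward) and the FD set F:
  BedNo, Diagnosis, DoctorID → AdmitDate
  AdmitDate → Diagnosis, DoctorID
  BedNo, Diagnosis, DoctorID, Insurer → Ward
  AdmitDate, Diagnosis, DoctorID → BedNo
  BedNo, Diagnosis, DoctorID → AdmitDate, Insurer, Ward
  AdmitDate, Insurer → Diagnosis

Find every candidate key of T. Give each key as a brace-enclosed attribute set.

{AdmitDate}⁺ = {AdmitDate, BedNo, Diagnosis, DoctorID, Insurer, Ward} — all of the relation — so {AdmitDate} is a candidate key.
{BedNo, Diagnosis, DoctorID}⁺ = {AdmitDate, BedNo, Diagnosis, DoctorID, Insurer, Ward} — all of the relation — so {BedNo, Diagnosis, DoctorID} is a candidate key.
These are minimal and exhaustive — every other superkey contains one of them.

{AdmitDate}, {BedNo, Diagnosis, DoctorID}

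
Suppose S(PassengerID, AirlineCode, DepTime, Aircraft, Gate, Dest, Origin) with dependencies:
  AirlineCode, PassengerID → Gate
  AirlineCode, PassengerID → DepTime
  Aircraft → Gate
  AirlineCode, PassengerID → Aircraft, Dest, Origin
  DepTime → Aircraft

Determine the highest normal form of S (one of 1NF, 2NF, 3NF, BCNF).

Candidate key: {AirlineCode, PassengerID}. Prime attributes: {AirlineCode, PassengerID}.
For Aircraft → Gate we have {Aircraft}⁺ = {Aircraft, Gate}; {Aircraft} is not a superkey, so BCNF fails.
Aircraft → Gate has non-prime {Gate} on the right and a non-superkey on the left, so 3NF fails.
No non-prime attribute depends on a proper subset of any candidate key, so 2NF holds.

2NF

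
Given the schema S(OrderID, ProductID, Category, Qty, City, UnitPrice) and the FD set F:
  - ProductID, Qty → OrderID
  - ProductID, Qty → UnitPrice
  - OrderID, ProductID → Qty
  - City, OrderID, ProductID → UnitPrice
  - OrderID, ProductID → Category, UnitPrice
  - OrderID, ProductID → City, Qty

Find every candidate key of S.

No FD produces {ProductID}, so it must be in every candidate key.
{OrderID, ProductID}⁺ = {Category, City, OrderID, ProductID, Qty, UnitPrice}, which is every attribute, so {OrderID, ProductID} is a candidate key.
{ProductID, Qty}⁺ = {Category, City, OrderID, ProductID, Qty, UnitPrice}, which is every attribute, so {ProductID, Qty} is a candidate key.
These are minimal and exhaustive — every other superkey contains one of them.

{OrderID, ProductID}, {ProductID, Qty}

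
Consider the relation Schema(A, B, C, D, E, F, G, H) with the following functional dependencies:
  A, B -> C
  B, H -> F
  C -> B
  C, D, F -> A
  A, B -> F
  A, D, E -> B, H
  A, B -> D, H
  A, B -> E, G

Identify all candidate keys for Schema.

{A, B}, {A, C}, {A, D, E}, {C, D, F}, {C, D, H}

{A, B}⁺ = {A, B, C, D, E, F, G, H}, which is every attribute, so {A, B} is a candidate key.
{A, C}⁺ = {A, B, C, D, E, F, G, H}, which is every attribute, so {A, C} is a candidate key.
{A, D, E}⁺ = {A, B, C, D, E, F, G, H}, which is every attribute, so {A, D, E} is a candidate key.
{C, D, F}⁺ = {A, B, C, D, E, F, G, H}, which is every attribute, so {C, D, F} is a candidate key.
{C, D, H}⁺ = {A, B, C, D, E, F, G, H}, which is every attribute, so {C, D, H} is a candidate key.
Any other superkey properly contains one of these, so there are no further candidate keys.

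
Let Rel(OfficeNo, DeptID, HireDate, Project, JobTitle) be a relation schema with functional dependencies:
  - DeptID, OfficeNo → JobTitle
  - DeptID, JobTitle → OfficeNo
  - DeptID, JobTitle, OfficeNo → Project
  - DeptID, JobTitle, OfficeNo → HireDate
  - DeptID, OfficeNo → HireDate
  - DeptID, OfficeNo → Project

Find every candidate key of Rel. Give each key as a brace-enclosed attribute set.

Attributes never on any right-hand side: {DeptID} — every candidate key must contain it.
{DeptID, JobTitle}⁺ = {DeptID, HireDate, JobTitle, OfficeNo, Project} — all of the relation — so {DeptID, JobTitle} is a candidate key.
{DeptID, OfficeNo}⁺ = {DeptID, HireDate, JobTitle, OfficeNo, Project} — all of the relation — so {DeptID, OfficeNo} is a candidate key.
No proper subset of any of these is a key, and no other minimal superkey exists.

{DeptID, JobTitle}, {DeptID, OfficeNo}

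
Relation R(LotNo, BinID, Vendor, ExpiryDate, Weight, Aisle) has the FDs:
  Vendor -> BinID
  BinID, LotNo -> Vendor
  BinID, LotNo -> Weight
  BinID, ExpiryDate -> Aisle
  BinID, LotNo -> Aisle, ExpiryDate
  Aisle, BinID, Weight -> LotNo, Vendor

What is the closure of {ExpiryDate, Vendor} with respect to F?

{Aisle, BinID, ExpiryDate, Vendor}

Start with {ExpiryDate, Vendor}.
Vendor -> BinID applies; add {BinID} → now {BinID, ExpiryDate, Vendor}.
BinID, ExpiryDate -> Aisle applies; add {Aisle} → now {Aisle, BinID, ExpiryDate, Vendor}.
No further FD applies.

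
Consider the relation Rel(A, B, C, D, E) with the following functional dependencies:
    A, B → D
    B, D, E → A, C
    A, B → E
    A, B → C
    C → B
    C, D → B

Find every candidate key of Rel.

{A, B}, {A, C}, {B, D, E}, {C, D, E}

{A, B}⁺ = {A, B, C, D, E}, which is every attribute, so {A, B} is a candidate key.
{A, C}⁺ = {A, B, C, D, E}, which is every attribute, so {A, C} is a candidate key.
{B, D, E}⁺ = {A, B, C, D, E}, which is every attribute, so {B, D, E} is a candidate key.
{C, D, E}⁺ = {A, B, C, D, E}, which is every attribute, so {C, D, E} is a candidate key.
No proper subset of any of these is a key, and no other minimal superkey exists.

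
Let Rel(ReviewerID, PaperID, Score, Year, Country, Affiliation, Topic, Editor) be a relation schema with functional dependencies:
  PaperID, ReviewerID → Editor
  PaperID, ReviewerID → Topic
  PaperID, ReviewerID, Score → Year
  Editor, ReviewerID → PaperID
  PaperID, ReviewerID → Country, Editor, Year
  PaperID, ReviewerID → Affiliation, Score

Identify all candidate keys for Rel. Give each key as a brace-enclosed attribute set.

{Editor, ReviewerID}, {PaperID, ReviewerID}

Attributes never on any right-hand side: {ReviewerID} — every candidate key must contain it.
{Editor, ReviewerID} is a candidate key since {Editor, ReviewerID}⁺ = {Affiliation, Country, Editor, PaperID, ReviewerID, Score, Topic, Year} covers every attribute.
{PaperID, ReviewerID} is a candidate key since {PaperID, ReviewerID}⁺ = {Affiliation, Country, Editor, PaperID, ReviewerID, Score, Topic, Year} covers every attribute.
These are minimal and exhaustive — every other superkey contains one of them.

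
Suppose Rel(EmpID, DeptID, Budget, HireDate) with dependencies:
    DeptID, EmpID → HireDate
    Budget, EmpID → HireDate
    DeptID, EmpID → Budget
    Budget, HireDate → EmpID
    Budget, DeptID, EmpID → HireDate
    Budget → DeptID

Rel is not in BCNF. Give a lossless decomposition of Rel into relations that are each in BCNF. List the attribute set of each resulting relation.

Candidate keys of the original relation: {Budget, EmpID}, {Budget, HireDate}, {DeptID, EmpID}.
In {Budget, DeptID, EmpID, HireDate}, {Budget} is not a superkey ({Budget}⁺ restricted to this set is {Budget, DeptID}), so split on Budget → DeptID into {Budget, DeptID} and {Budget, EmpID, HireDate}.
{Budget, DeptID} is in BCNF.
{Budget, EmpID, HireDate} is in BCNF.

{Budget, DeptID}; {Budget, EmpID, HireDate}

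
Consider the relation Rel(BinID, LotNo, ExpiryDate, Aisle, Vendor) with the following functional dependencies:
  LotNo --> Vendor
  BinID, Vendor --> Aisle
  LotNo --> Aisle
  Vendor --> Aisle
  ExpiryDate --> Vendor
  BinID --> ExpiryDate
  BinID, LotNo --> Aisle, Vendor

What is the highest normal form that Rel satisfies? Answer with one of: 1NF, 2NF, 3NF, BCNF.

Candidate key: {BinID, LotNo}. Prime attributes: {BinID, LotNo}.
LotNo --> Vendor: {LotNo}⁺ = {Aisle, LotNo, Vendor}, which is not all of the attributes, so the left side is not a superkey — BCNF is violated.
Because {Vendor} is non-prime and the left side of LotNo --> Vendor is not a superkey, the relation is not in 3NF.
{BinID} is a proper subset of the key {BinID, LotNo}, and {BinID}⁺ contains the non-prime attributes {Aisle, ExpiryDate, Vendor} — a partial dependency, so 2NF is violated.

1NF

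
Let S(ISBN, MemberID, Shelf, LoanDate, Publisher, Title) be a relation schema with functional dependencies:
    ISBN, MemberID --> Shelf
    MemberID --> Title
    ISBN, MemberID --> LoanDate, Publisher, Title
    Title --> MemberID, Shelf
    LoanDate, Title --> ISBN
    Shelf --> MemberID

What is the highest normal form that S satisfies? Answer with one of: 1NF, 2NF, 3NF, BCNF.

Candidate keys: {ISBN, MemberID}, {ISBN, Shelf}, {ISBN, Title}, {LoanDate, MemberID}, {LoanDate, Shelf}, {LoanDate, Title}. Prime attributes: {ISBN, LoanDate, MemberID, Shelf, Title}.
For MemberID --> Title we have {MemberID}⁺ = {MemberID, Shelf, Title}; {MemberID} is not a superkey, so BCNF fails.
Since {Title} ⊆ prime attributes and every other non-superkey FD also has a prime right side, the schema is in 3NF.

3NF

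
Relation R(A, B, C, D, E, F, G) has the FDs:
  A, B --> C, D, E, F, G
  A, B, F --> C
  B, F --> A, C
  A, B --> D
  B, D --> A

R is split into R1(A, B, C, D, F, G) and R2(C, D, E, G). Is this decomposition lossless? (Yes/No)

No

Common attributes: {C, D, G}; their closure is {C, D, G}.
R1 ⊄ {C, D, G} and R2 ⊄ {C, D, G}, so the split is lossy.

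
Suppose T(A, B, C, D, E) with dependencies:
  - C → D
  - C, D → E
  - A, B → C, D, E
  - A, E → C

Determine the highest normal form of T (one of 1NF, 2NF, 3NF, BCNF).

2NF

Candidate key: {A, B}. Prime attributes: {A, B}.
For C → D we have {C}⁺ = {C, D, E}; {C} is not a superkey, so BCNF fails.
C → D has non-prime {D} on the right and a non-superkey on the left, so 3NF fails.
No non-prime attribute depends on a proper subset of any candidate key, so 2NF holds.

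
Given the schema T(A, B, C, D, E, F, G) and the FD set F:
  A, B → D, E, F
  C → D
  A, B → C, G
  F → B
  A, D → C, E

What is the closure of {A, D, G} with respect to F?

{A, C, D, E, G}

Start with {A, D, G}.
A, D → C, E applies; add {C, E} → now {A, C, D, E, G}.
No further FD applies.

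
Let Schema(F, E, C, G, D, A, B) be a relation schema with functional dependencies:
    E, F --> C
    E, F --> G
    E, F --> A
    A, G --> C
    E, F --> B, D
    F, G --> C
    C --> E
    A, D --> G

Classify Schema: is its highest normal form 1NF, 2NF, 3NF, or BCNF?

3NF

Candidate keys: {A, D, F}, {C, F}, {E, F}, {F, G}. Prime attributes: {A, C, D, E, F, G}.
A, G --> C breaks BCNF: {A, G}⁺ = {A, C, E, G}, so {A, G} is not a superkey.
Since {C} ⊆ prime attributes and every other non-superkey FD also has a prime right side, the schema is in 3NF.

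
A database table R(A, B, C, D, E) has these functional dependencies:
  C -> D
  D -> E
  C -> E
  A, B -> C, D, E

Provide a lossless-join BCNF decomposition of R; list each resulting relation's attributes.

Candidate key of the original relation: {A, B}.
In {A, B, C, D, E}, {C} is not a superkey ({C}⁺ restricted to this set is {C, D, E}), so split on C -> D, E into {C, D, E} and {A, B, C}.
In {C, D, E}, {D} is not a superkey ({D}⁺ restricted to this set is {D, E}), so split on D -> E into {D, E} and {C, D}.
{D, E} is in BCNF.
{C, D} is in BCNF.
{A, B, C} is in BCNF.

{A, B, C}; {C, D}; {D, E}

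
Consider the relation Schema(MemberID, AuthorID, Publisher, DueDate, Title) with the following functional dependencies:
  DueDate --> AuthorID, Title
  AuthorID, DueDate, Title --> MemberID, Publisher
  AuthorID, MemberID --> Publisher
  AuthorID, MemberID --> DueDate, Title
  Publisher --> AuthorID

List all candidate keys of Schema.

{DueDate}⁺ = {AuthorID, DueDate, MemberID, Publisher, Title}, which is every attribute, so {DueDate} is a candidate key.
{AuthorID, MemberID}⁺ = {AuthorID, DueDate, MemberID, Publisher, Title}, which is every attribute, so {AuthorID, MemberID} is a candidate key.
{MemberID, Publisher}⁺ = {AuthorID, DueDate, MemberID, Publisher, Title}, which is every attribute, so {MemberID, Publisher} is a candidate key.
Any other superkey properly contains one of these, so there are no further candidate keys.

{AuthorID, MemberID}, {DueDate}, {MemberID, Publisher}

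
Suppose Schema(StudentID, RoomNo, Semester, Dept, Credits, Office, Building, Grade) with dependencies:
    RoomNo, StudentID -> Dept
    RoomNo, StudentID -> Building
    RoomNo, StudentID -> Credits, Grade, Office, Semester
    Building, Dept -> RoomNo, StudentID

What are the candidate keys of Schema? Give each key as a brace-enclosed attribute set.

{Building, Dept}, {RoomNo, StudentID}

{Building, Dept}⁺ = {Building, Credits, Dept, Grade, Office, RoomNo, Semester, StudentID}, which is every attribute, so {Building, Dept} is a candidate key.
{RoomNo, StudentID}⁺ = {Building, Credits, Dept, Grade, Office, RoomNo, Semester, StudentID}, which is every attribute, so {RoomNo, StudentID} is a candidate key.
Any other superkey properly contains one of these, so there are no further candidate keys.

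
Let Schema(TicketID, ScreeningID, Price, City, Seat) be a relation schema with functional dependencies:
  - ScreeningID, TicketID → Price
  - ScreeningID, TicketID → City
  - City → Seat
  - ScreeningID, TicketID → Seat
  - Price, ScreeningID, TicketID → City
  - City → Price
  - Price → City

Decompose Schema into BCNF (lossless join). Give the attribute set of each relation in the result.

Candidate key of the original relation: {ScreeningID, TicketID}.
Within {City, Price, ScreeningID, Seat, TicketID}: {City}⁺ ∩ {City, Price, ScreeningID, Seat, TicketID} = {City, Price, Seat}, not the whole set, so City → Price, Seat violates BCNF; decompose into {City, Price, Seat} and {City, ScreeningID, TicketID}.
{City, Price, Seat} has no BCNF violation.
{City, ScreeningID, TicketID} has no BCNF violation.

{City, Price, Seat}; {City, ScreeningID, TicketID}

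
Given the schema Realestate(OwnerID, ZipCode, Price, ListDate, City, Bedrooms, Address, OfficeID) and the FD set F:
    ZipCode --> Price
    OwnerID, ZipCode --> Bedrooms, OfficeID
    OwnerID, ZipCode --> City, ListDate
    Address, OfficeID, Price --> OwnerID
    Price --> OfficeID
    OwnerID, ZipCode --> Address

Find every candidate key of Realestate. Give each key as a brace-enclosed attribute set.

{ZipCode} never appears on the right of any FD, so every key must include it.
{Address, ZipCode}⁺ = {Address, Bedrooms, City, ListDate, OfficeID, OwnerID, Price, ZipCode} — all of the relation — so {Address, ZipCode} is a candidate key.
{OwnerID, ZipCode}⁺ = {Address, Bedrooms, City, ListDate, OfficeID, OwnerID, Price, ZipCode} — all of the relation — so {OwnerID, ZipCode} is a candidate key.
These are minimal and exhaustive — every other superkey contains one of them.

{Address, ZipCode}, {OwnerID, ZipCode}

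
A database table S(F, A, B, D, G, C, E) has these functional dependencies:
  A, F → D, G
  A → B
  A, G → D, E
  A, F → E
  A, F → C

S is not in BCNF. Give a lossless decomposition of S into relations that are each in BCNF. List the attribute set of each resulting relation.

{A, B}; {A, C, F, G}; {A, D, E, G}

Candidate key of the original relation: {A, F}.
Within {A, B, C, D, E, F, G}: {A}⁺ ∩ {A, B, C, D, E, F, G} = {A, B}, not the whole set, so A → B violates BCNF; decompose into {A, B} and {A, C, D, E, F, G}.
{A, B} has no BCNF violation.
Within {A, C, D, E, F, G}: {A, G}⁺ ∩ {A, C, D, E, F, G} = {A, D, E, G}, not the whole set, so A, G → D, E violates BCNF; decompose into {A, D, E, G} and {A, C, F, G}.
{A, D, E, G} has no BCNF violation.
{A, C, F, G} has no BCNF violation.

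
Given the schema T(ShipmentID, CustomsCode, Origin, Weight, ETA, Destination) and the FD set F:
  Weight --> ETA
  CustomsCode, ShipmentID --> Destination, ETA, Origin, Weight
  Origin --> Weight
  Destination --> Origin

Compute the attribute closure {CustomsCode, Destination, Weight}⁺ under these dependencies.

{CustomsCode, Destination, ETA, Origin, Weight}

Start with {CustomsCode, Destination, Weight}.
Weight --> ETA applies; add {ETA} → now {CustomsCode, Destination, ETA, Weight}.
Destination --> Origin applies; add {Origin} → now {CustomsCode, Destination, ETA, Origin, Weight}.
No further FD applies.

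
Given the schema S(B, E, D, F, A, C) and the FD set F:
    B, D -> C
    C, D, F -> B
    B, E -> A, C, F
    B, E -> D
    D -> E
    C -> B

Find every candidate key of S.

Closure of {B, D} is {A, B, C, D, E, F}, the whole schema; {B, D} is a candidate key.
Closure of {B, E} is {A, B, C, D, E, F}, the whole schema; {B, E} is a candidate key.
Closure of {C, D} is {A, B, C, D, E, F}, the whole schema; {C, D} is a candidate key.
Closure of {C, E} is {A, B, C, D, E, F}, the whole schema; {C, E} is a candidate key.
Any other superkey properly contains one of these, so there are no further candidate keys.

{B, D}, {B, E}, {C, D}, {C, E}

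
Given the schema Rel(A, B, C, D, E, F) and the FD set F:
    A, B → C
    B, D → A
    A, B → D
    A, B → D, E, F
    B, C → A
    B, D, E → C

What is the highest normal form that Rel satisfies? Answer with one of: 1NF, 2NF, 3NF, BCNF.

Candidate keys: {A, B}, {B, C}, {B, D}. Prime attributes: {A, B, C, D}.
The left-hand side of every FD is a superkey, so BCNF is satisfied.

BCNF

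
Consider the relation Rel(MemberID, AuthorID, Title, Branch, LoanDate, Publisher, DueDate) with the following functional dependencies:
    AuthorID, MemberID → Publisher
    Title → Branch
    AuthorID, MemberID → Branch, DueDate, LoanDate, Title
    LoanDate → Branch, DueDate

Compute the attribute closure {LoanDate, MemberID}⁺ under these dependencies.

{Branch, DueDate, LoanDate, MemberID}

Start with {LoanDate, MemberID}.
LoanDate → Branch, DueDate applies; add {Branch, DueDate} → now {Branch, DueDate, LoanDate, MemberID}.
No further FD applies.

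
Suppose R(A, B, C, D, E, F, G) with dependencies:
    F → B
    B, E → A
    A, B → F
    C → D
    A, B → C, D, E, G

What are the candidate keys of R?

{A, B}, {A, F}, {B, E}, {E, F}

Closure of {A, B} is {A, B, C, D, E, F, G}, the whole schema; {A, B} is a candidate key.
Closure of {A, F} is {A, B, C, D, E, F, G}, the whole schema; {A, F} is a candidate key.
Closure of {B, E} is {A, B, C, D, E, F, G}, the whole schema; {B, E} is a candidate key.
Closure of {E, F} is {A, B, C, D, E, F, G}, the whole schema; {E, F} is a candidate key.
Any other superkey properly contains one of these, so there are no further candidate keys.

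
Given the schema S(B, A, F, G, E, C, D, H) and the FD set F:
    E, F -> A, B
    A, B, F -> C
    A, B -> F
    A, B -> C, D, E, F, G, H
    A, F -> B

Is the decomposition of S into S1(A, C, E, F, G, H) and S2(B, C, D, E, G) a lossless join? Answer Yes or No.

No

S1 ∩ S2 = {C, E, G}; its closure under F is {C, E, G}.
The closure covers neither S1 nor S2 entirely; the join is not lossless.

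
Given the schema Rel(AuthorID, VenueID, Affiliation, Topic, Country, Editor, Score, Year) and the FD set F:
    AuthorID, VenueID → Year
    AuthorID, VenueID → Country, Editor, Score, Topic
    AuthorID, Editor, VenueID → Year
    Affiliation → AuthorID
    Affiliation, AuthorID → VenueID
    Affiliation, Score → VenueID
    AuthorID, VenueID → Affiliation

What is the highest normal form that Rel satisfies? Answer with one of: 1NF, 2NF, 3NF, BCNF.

BCNF

Candidate keys: {Affiliation}, {AuthorID, VenueID}. Prime attributes: {Affiliation, AuthorID, VenueID}.
Every FD has a superkey on the left, so the relation is in BCNF.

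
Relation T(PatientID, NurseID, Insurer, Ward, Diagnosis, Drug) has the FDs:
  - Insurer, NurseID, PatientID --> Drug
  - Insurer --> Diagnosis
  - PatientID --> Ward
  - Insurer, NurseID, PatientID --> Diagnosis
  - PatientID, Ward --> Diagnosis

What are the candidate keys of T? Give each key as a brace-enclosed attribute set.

{Insurer, NurseID, PatientID} never appear on the right of any FD, so every key must include all of them.
{Insurer, NurseID, PatientID} is a candidate key since {Insurer, NurseID, PatientID}⁺ = {Diagnosis, Drug, Insurer, NurseID, PatientID, Ward} covers every attribute.
Every other attribute set either contains this one or has a smaller closure.

{Insurer, NurseID, PatientID}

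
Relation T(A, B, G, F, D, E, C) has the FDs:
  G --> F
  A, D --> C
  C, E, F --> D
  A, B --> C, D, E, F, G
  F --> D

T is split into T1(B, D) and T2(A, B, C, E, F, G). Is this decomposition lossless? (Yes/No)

The shared attributes are {B} and {B}⁺ = {B}.
T1 ⊄ {B} and T2 ⊄ {B}, so the split is lossy.

No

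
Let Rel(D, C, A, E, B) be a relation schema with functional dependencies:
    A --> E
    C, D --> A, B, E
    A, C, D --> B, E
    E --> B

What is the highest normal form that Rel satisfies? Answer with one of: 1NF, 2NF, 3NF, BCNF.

2NF

Candidate key: {C, D}. Prime attributes: {C, D}.
A --> E: {A}⁺ = {A, B, E}, which is not all of the attributes, so the left side is not a superkey — BCNF is violated.
Because {E} is non-prime and the left side of A --> E is not a superkey, the relation is not in 3NF.
No proper subset of a key has a non-prime attribute in its closure, so there is no partial dependency; 2NF holds.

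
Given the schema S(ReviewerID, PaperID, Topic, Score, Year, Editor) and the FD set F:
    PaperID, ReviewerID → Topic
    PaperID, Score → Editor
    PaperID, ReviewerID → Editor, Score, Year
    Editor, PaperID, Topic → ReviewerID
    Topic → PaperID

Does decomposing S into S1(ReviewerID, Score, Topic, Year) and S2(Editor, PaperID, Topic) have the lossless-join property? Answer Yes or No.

S1 ∩ S2 = {Topic}; its closure under F is {PaperID, Topic}.
The closure covers neither S1 nor S2 entirely; the join is not lossless.

No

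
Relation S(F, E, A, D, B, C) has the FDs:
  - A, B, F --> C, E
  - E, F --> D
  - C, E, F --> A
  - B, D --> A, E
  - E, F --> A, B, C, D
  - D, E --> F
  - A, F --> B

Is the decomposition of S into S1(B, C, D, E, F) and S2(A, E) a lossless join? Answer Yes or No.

No

Common attributes: {E}; their closure is {E}.
The closure covers neither S1 nor S2 entirely; the join is not lossless.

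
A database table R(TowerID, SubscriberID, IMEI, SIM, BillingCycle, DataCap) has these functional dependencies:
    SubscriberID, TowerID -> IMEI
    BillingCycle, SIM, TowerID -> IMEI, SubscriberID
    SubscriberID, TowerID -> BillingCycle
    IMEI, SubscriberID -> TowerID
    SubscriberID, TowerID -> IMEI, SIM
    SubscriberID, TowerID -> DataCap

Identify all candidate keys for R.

{IMEI, SubscriberID}⁺ = {BillingCycle, DataCap, IMEI, SIM, SubscriberID, TowerID} — all of the relation — so {IMEI, SubscriberID} is a candidate key.
{SubscriberID, TowerID}⁺ = {BillingCycle, DataCap, IMEI, SIM, SubscriberID, TowerID} — all of the relation — so {SubscriberID, TowerID} is a candidate key.
{BillingCycle, SIM, TowerID}⁺ = {BillingCycle, DataCap, IMEI, SIM, SubscriberID, TowerID} — all of the relation — so {BillingCycle, SIM, TowerID} is a candidate key.
Any other superkey properly contains one of these, so there are no further candidate keys.

{BillingCycle, SIM, TowerID}, {IMEI, SubscriberID}, {SubscriberID, TowerID}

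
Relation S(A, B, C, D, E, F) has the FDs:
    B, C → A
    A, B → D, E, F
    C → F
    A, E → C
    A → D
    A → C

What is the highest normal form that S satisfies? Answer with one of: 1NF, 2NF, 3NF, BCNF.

Candidate keys: {A, B}, {B, C}. Prime attributes: {A, B, C}.
For C → F we have {C}⁺ = {C, F}; {C} is not a superkey, so BCNF fails.
Because {F} is non-prime and the left side of C → F is not a superkey, the relation is not in 3NF.
The proper key subset {A} of {A, B} determines non-prime {D, F}, so the relation is not even in 2NF.

1NF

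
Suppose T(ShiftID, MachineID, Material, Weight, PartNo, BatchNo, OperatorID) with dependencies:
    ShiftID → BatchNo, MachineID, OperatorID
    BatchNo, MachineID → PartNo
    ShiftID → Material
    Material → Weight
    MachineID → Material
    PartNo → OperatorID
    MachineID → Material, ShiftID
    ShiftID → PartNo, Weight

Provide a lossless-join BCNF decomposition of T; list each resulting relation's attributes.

Candidate keys of the original relation: {MachineID}, {ShiftID}.
{BatchNo, MachineID, Material, OperatorID, PartNo, ShiftID, Weight}: {Material} determines {Material, Weight} here but is not a superkey — split on Material → Weight, giving {Material, Weight} and {BatchNo, MachineID, Material, OperatorID, PartNo, ShiftID}.
{Material, Weight}: every determinant is a superkey — BCNF.
{BatchNo, MachineID, Material, OperatorID, PartNo, ShiftID}: {PartNo} determines {OperatorID, PartNo} here but is not a superkey — split on PartNo → OperatorID, giving {OperatorID, PartNo} and {BatchNo, MachineID, Material, PartNo, ShiftID}.
{OperatorID, PartNo}: every determinant is a superkey — BCNF.
{BatchNo, MachineID, Material, PartNo, ShiftID}: every determinant is a superkey — BCNF.

{BatchNo, MachineID, Material, PartNo, ShiftID}; {Material, Weight}; {OperatorID, PartNo}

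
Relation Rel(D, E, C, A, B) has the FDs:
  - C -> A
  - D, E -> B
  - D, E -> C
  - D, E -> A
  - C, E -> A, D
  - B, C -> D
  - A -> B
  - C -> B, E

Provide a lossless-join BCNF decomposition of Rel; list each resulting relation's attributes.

Candidate keys of the original relation: {C}, {D, E}.
In {A, B, C, D, E}, {A} is not a superkey ({A}⁺ restricted to this set is {A, B}), so split on A -> B into {A, B} and {A, C, D, E}.
{A, B} is in BCNF.
{A, C, D, E} is in BCNF.

{A, B}; {A, C, D, E}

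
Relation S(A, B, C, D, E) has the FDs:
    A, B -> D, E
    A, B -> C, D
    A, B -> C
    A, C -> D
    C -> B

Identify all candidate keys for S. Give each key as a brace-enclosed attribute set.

{A} never appears on the right of any FD, so every key must include it.
Closure of {A, B} is {A, B, C, D, E}, the whole schema; {A, B} is a candidate key.
Closure of {A, C} is {A, B, C, D, E}, the whole schema; {A, C} is a candidate key.
These are minimal and exhaustive — every other superkey contains one of them.

{A, B}, {A, C}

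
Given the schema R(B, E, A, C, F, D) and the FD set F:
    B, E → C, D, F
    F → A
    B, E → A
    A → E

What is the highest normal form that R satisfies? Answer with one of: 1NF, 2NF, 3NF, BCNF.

Candidate keys: {A, B}, {B, E}, {B, F}. Prime attributes: {A, B, E, F}.
F → A: {F}⁺ = {A, E, F}, which is not all of the attributes, so the left side is not a superkey — BCNF is violated.
Its right-hand attributes {A} are all prime, as are those of every other non-superkey FD — the relation is in 3NF.

3NF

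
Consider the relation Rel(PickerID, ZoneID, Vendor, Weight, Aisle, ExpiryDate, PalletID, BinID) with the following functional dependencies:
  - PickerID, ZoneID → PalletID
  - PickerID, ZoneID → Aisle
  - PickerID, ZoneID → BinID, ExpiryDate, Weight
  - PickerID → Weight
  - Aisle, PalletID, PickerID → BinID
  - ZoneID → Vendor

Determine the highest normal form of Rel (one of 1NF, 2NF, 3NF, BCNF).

1NF

Candidate key: {PickerID, ZoneID}. Prime attributes: {PickerID, ZoneID}.
PickerID → Weight: {PickerID}⁺ = {PickerID, Weight}, which is not all of the attributes, so the left side is not a superkey — BCNF is violated.
PickerID → Weight determines the non-prime attribute {Weight} from a non-superkey — 3NF is violated.
Since {PickerID} ⊂ {PickerID, ZoneID} and {PickerID}⁺ ⊇ {Weight} with {Weight} non-prime, there is a partial dependency; 2NF fails.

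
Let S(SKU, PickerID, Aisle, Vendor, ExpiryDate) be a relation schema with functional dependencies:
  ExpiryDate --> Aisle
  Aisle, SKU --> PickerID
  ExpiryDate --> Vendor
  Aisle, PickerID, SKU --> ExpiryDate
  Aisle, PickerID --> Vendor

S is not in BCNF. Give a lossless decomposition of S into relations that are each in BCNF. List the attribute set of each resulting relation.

Candidate keys of the original relation: {Aisle, SKU}, {ExpiryDate, SKU}.
Within {Aisle, ExpiryDate, PickerID, SKU, Vendor}: {ExpiryDate}⁺ ∩ {Aisle, ExpiryDate, PickerID, SKU, Vendor} = {Aisle, ExpiryDate, Vendor}, not the whole set, so ExpiryDate --> Aisle, Vendor violates BCNF; decompose into {Aisle, ExpiryDate, Vendor} and {ExpiryDate, PickerID, SKU}.
{Aisle, ExpiryDate, Vendor}: every determinant is a superkey — BCNF.
{ExpiryDate, PickerID, SKU}: every determinant is a superkey — BCNF.

{Aisle, ExpiryDate, Vendor}; {ExpiryDate, PickerID, SKU}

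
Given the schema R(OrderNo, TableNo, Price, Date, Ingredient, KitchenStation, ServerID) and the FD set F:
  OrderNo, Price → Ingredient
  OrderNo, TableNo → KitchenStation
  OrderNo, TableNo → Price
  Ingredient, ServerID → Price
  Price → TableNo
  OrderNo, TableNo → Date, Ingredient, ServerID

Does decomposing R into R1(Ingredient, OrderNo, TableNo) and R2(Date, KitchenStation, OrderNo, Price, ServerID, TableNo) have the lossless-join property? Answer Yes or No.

Yes

Common attributes: {OrderNo, TableNo}; their closure is {Date, Ingredient, KitchenStation, OrderNo, Price, ServerID, TableNo}.
R1 is contained in that closure, so R1 ∩ R2 → R1 holds and the join is lossless.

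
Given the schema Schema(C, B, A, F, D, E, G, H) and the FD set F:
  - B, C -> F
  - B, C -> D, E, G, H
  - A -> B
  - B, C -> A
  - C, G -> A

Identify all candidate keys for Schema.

{A, C}, {B, C}, {C, G}

Attributes never on any right-hand side: {C} — every candidate key must contain it.
Closure of {A, C} is {A, B, C, D, E, F, G, H}, the whole schema; {A, C} is a candidate key.
Closure of {B, C} is {A, B, C, D, E, F, G, H}, the whole schema; {B, C} is a candidate key.
Closure of {C, G} is {A, B, C, D, E, F, G, H}, the whole schema; {C, G} is a candidate key.
Any other superkey properly contains one of these, so there are no further candidate keys.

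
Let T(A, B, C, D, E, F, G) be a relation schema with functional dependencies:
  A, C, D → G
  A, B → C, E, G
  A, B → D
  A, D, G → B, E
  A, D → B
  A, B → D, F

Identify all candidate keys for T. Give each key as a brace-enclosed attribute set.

Attributes never on any right-hand side: {A} — every candidate key must contain it.
Closure of {A, B} is {A, B, C, D, E, F, G}, the whole schema; {A, B} is a candidate key.
Closure of {A, D} is {A, B, C, D, E, F, G}, the whole schema; {A, D} is a candidate key.
Any other superkey properly contains one of these, so there are no further candidate keys.

{A, B}, {A, D}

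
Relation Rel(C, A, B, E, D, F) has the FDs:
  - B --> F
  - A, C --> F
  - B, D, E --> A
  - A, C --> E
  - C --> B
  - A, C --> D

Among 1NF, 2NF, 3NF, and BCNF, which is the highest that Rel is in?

Candidate keys: {A, C}, {C, D, E}. Prime attributes: {A, C, D, E}.
B --> F breaks BCNF: {B}⁺ = {B, F}, so {B} is not a superkey.
B --> F determines the non-prime attribute {F} from a non-superkey — 3NF is violated.
The proper key subset {C} of {A, C} determines non-prime {B, F}, so the relation is not even in 2NF.

1NF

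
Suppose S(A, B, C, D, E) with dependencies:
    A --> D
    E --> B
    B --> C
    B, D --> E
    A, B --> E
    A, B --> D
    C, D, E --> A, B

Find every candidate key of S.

Closure of {A, B} is {A, B, C, D, E}, the whole schema; {A, B} is a candidate key.
Closure of {A, E} is {A, B, C, D, E}, the whole schema; {A, E} is a candidate key.
Closure of {B, D} is {A, B, C, D, E}, the whole schema; {B, D} is a candidate key.
Closure of {D, E} is {A, B, C, D, E}, the whole schema; {D, E} is a candidate key.
No proper subset of any of these is a key, and no other minimal superkey exists.

{A, B}, {A, E}, {B, D}, {D, E}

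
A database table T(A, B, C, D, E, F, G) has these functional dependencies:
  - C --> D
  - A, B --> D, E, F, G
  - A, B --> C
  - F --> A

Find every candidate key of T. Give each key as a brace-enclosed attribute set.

{A, B}, {B, F}

{B} never appears on the right of any FD, so every key must include it.
Closure of {A, B} is {A, B, C, D, E, F, G}, the whole schema; {A, B} is a candidate key.
Closure of {B, F} is {A, B, C, D, E, F, G}, the whole schema; {B, F} is a candidate key.
These are minimal and exhaustive — every other superkey contains one of them.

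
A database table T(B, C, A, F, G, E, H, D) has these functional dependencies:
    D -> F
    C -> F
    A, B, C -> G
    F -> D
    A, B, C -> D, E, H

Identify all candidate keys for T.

{A, B, C}

No FD produces {A, B, C}, so they must be in every candidate key.
{A, B, C}⁺ = {A, B, C, D, E, F, G, H} — all of the relation — so {A, B, C} is a candidate key.
Every other attribute set either contains this one or has a smaller closure.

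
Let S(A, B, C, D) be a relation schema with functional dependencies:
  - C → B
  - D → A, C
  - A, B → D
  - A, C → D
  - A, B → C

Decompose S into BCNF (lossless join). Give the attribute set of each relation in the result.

{A, C, D}; {B, C}

Candidate keys of the original relation: {A, B}, {A, C}, {D}.
Within {A, B, C, D}: {C}⁺ ∩ {A, B, C, D} = {B, C}, not the whole set, so C → B violates BCNF; decompose into {B, C} and {A, C, D}.
{B, C} is in BCNF.
{A, C, D} is in BCNF.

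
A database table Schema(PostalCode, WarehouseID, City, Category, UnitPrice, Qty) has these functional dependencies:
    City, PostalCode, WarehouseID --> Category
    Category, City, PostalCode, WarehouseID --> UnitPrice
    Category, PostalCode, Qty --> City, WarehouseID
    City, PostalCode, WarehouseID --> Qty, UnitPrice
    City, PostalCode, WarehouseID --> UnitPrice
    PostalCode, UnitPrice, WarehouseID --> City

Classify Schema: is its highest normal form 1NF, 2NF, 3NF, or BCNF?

BCNF

Candidate keys: {Category, PostalCode, Qty}, {City, PostalCode, WarehouseID}, {PostalCode, UnitPrice, WarehouseID}. Prime attributes: {Category, City, PostalCode, Qty, UnitPrice, WarehouseID}.
The left-hand side of every FD is a superkey, so BCNF is satisfied.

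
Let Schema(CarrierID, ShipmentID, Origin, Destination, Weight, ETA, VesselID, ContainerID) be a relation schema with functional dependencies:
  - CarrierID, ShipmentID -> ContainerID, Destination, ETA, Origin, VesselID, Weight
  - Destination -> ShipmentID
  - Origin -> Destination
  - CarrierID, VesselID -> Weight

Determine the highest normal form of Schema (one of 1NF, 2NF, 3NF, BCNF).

Candidate keys: {CarrierID, Destination}, {CarrierID, Origin}, {CarrierID, ShipmentID}. Prime attributes: {CarrierID, Destination, Origin, ShipmentID}.
Destination -> ShipmentID: {Destination}⁺ = {Destination, ShipmentID}, which is not all of the attributes, so the left side is not a superkey — BCNF is violated.
Because {Weight} is non-prime and the left side of CarrierID, VesselID -> Weight is not a superkey, the relation is not in 3NF.
Checking every proper subset of each key, none determines a non-prime attribute — 2NF is satisfied.

2NF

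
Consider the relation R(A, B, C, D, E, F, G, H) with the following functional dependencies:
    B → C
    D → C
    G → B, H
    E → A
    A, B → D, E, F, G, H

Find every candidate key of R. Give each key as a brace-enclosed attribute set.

{A, B}, {A, G}, {B, E}, {E, G}

{A, B} is a candidate key since {A, B}⁺ = {A, B, C, D, E, F, G, H} covers every attribute.
{A, G} is a candidate key since {A, G}⁺ = {A, B, C, D, E, F, G, H} covers every attribute.
{B, E} is a candidate key since {B, E}⁺ = {A, B, C, D, E, F, G, H} covers every attribute.
{E, G} is a candidate key since {E, G}⁺ = {A, B, C, D, E, F, G, H} covers every attribute.
These are minimal and exhaustive — every other superkey contains one of them.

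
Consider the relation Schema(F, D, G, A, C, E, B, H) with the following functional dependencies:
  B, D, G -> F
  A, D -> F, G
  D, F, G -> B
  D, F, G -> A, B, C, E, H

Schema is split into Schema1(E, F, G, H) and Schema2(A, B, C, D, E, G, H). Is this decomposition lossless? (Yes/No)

Common attributes: {E, G, H}; their closure is {E, G, H}.
Schema1 ⊄ {E, G, H} and Schema2 ⊄ {E, G, H}, so the split is lossy.

No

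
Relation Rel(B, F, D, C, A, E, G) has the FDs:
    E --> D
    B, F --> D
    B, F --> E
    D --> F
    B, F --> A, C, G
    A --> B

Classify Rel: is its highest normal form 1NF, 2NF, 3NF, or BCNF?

Candidate keys: {A, D}, {A, E}, {A, F}, {B, D}, {B, E}, {B, F}. Prime attributes: {A, B, D, E, F}.
For E --> D we have {E}⁺ = {D, E, F}; {E} is not a superkey, so BCNF fails.
Its right-hand attributes {D} are all prime, as are those of every other non-superkey FD — the relation is in 3NF.

3NF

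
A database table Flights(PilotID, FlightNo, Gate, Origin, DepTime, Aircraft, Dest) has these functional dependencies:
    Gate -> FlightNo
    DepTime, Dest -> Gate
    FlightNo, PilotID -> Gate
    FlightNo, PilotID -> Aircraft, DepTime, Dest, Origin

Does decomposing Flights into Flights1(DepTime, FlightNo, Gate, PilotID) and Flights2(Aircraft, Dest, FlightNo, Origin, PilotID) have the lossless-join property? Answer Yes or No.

Yes

The shared attributes are {FlightNo, PilotID} and {FlightNo, PilotID}⁺ = {Aircraft, DepTime, Dest, FlightNo, Gate, Origin, PilotID}.
This includes all of Flights1, so the common attributes are a superkey of Flights1 — the join is lossless.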